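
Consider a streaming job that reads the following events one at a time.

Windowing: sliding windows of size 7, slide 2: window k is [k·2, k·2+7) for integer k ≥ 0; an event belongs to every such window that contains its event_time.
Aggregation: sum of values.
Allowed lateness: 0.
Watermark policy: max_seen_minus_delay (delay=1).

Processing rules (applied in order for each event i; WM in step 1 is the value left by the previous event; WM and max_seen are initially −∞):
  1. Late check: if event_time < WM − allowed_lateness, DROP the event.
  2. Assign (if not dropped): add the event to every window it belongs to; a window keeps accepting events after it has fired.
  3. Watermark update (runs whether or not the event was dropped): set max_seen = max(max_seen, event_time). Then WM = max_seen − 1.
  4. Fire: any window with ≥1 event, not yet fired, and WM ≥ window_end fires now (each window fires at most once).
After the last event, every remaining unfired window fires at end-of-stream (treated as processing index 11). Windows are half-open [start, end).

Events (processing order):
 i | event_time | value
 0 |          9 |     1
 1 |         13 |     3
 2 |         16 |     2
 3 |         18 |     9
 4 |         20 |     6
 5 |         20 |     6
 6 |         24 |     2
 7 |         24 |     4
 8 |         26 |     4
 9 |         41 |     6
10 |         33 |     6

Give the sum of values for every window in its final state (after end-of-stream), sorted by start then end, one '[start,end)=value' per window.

[4,11)=1 [6,13)=1 [8,15)=4 [10,17)=5 [12,19)=14 [14,21)=23 [16,23)=23 [18,25)=27 [20,27)=22 [22,29)=10 [24,31)=10 [26,33)=4 [36,43)=6 [38,45)=6 [40,47)=6

i=0 t=9 v=1: → [8,15),[6,13),[4,11); WM=8
i=1 t=13 v=3: → [12,19),[10,17),[8,15); WM=12; [4,11) fires=1
i=2 t=16 v=2: → [16,23),[14,21),[12,19),[10,17); WM=15; [6,13) fires=1 [8,15) fires=4
i=3 t=18 v=9: → [18,25),[16,23),[14,21),[12,19); WM=17; [10,17) fires=5
i=4 t=20 v=6: → [20,27),[18,25),[16,23),[14,21); WM=19; [12,19) fires=14
i=5 t=20 v=6: → [20,27),[18,25),[16,23),[14,21); WM=19
i=6 t=24 v=2: → [24,31),[22,29),[20,27),[18,25); WM=23; [14,21) fires=23 [16,23) fires=23
i=7 t=24 v=4: → [24,31),[22,29),[20,27),[18,25); WM=23
i=8 t=26 v=4: → [26,33),[24,31),[22,29),[20,27); WM=25; [18,25) fires=27
i=9 t=41 v=6: → [40,47),[38,45),[36,43); WM=40; [20,27) fires=22 [22,29) fires=10 [24,31) fires=10 [26,33) fires=4
i=10 t=33 v=6: DROP (t<40-0); WM=40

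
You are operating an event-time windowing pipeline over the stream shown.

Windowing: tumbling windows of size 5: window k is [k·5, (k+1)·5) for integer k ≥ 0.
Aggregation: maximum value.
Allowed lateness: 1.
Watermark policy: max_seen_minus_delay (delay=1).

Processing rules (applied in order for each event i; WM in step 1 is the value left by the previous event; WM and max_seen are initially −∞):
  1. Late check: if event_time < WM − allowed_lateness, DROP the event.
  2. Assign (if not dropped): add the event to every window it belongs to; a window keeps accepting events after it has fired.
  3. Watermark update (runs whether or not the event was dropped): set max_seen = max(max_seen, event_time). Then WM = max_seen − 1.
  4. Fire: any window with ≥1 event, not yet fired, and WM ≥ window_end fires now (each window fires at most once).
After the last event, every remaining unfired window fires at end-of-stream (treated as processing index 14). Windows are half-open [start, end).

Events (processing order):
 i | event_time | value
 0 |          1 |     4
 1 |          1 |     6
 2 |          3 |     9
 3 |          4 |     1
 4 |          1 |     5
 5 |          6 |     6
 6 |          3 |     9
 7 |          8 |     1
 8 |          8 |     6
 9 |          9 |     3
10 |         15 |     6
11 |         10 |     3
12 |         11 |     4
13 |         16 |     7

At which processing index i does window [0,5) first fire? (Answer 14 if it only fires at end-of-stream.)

5

i=0 t=1 v=4: → [0,5); WM=0
i=1 t=1 v=6: → [0,5); WM=0
i=2 t=3 v=9: → [0,5); WM=2
i=3 t=4 v=1: → [0,5); WM=3
i=4 t=1 v=5: DROP (t<3-1); WM=3
i=5 t=6 v=6: → [5,10); WM=5; [0,5) fires=9
i=6 t=3 v=9: DROP (t<5-1); WM=5
i=7 t=8 v=1: → [5,10); WM=7
i=8 t=8 v=6: → [5,10); WM=7
i=9 t=9 v=3: → [5,10); WM=8
i=10 t=15 v=6: → [15,20); WM=14; [5,10) fires=6
i=11 t=10 v=3: DROP (t<14-1); WM=14
i=12 t=11 v=4: DROP (t<14-1); WM=14
i=13 t=16 v=7: → [15,20); WM=15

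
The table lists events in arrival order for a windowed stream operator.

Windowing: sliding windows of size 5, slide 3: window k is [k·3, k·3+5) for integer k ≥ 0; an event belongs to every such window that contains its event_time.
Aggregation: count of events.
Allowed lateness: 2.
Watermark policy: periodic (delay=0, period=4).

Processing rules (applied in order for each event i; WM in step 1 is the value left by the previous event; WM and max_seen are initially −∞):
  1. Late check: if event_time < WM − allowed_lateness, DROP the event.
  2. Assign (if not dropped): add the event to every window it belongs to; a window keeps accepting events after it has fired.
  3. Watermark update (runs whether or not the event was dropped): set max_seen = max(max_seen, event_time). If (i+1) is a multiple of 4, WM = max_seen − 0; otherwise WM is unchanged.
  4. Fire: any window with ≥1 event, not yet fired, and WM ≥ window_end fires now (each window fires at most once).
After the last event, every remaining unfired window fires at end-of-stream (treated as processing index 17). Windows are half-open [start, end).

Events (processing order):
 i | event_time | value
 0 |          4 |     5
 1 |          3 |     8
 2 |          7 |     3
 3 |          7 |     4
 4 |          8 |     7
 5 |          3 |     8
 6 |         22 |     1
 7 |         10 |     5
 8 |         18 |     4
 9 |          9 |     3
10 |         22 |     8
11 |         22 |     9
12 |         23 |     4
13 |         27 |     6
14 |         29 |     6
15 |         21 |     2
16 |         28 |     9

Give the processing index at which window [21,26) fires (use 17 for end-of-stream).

15

i=0 t=4 v=5: → [3,8),[0,5); WM=−∞
i=1 t=3 v=8: → [3,8),[0,5); WM=−∞
i=2 t=7 v=3: → [6,11),[3,8); WM=−∞
i=3 t=7 v=4: → [6,11),[3,8); WM=7; [0,5) fires=2
i=4 t=8 v=7: → [6,11); WM=7
i=5 t=3 v=8: DROP (t<7-2); WM=7
i=6 t=22 v=1: → [21,26),[18,23); WM=7
i=7 t=10 v=5: → [9,14),[6,11); WM=22; [3,8) fires=4 [6,11) fires=4 [9,14) fires=1
i=8 t=18 v=4: DROP (t<22-2); WM=22
i=9 t=9 v=3: DROP (t<22-2); WM=22
i=10 t=22 v=8: → [21,26),[18,23); WM=22
i=11 t=22 v=9: → [21,26),[18,23); WM=22
i=12 t=23 v=4: → [21,26); WM=22
i=13 t=27 v=6: → [27,32),[24,29); WM=22
i=14 t=29 v=6: → [27,32); WM=22
i=15 t=21 v=2: → [21,26),[18,23); WM=29; [18,23) fires=4 [21,26) fires=5 [24,29) fires=1
i=16 t=28 v=9: → [27,32),[24,29); WM=29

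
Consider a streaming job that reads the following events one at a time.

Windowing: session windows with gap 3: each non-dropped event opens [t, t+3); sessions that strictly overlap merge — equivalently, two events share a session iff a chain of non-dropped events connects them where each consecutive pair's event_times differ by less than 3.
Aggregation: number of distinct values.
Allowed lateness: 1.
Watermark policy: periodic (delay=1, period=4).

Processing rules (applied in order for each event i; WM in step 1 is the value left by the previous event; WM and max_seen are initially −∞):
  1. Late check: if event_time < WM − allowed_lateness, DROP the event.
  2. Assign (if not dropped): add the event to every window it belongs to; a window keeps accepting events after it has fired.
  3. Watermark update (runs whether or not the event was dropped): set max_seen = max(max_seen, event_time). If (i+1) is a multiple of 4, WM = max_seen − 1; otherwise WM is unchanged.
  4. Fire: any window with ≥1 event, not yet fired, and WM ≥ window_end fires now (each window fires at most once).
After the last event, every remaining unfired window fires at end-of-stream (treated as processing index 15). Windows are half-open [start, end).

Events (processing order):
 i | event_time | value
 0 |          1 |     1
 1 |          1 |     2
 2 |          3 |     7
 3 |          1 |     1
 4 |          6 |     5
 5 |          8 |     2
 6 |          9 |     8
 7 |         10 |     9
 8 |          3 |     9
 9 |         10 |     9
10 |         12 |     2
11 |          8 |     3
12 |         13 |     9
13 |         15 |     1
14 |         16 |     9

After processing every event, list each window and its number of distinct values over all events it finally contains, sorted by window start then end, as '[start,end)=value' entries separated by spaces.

[1,6)=3 [6,19)=6

i=0 t=1 v=1: → [1,4); WM=−∞
i=1 t=1 v=2: → [1,4); WM=−∞
i=2 t=3 v=7: → [1,6); WM=−∞
i=3 t=1 v=1: → [1,6); WM=2
i=4 t=6 v=5: → [6,9); WM=2
i=5 t=8 v=2: → [6,11); WM=2
i=6 t=9 v=8: → [6,12); WM=2
i=7 t=10 v=9: → [6,13); WM=9
i=8 t=3 v=9: DROP (t<9-1); WM=9
i=9 t=10 v=9: → [6,13); WM=9
i=10 t=12 v=2: → [6,15); WM=9
i=11 t=8 v=3: → [6,15); WM=11
i=12 t=13 v=9: → [6,16); WM=11
i=13 t=15 v=1: → [6,18); WM=11
i=14 t=16 v=9: → [6,19); WM=11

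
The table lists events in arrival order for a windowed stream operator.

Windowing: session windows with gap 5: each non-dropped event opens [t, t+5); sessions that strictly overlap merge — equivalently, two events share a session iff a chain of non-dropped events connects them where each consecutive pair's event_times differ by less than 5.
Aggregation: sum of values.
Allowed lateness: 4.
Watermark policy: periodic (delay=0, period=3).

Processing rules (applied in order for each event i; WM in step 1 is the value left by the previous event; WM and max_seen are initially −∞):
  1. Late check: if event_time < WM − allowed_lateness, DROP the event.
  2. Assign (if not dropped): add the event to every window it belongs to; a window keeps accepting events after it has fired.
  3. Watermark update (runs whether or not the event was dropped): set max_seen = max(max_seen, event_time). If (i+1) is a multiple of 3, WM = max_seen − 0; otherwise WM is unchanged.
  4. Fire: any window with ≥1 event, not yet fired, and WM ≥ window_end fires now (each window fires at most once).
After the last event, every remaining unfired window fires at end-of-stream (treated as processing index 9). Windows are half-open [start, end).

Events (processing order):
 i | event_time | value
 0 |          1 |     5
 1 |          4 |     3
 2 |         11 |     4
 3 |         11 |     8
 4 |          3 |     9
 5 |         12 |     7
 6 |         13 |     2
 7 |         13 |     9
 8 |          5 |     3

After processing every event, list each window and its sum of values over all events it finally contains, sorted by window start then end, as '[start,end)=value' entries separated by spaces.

[1,9)=8 [11,18)=30

i=0 t=1 v=5: → [1,6); WM=−∞
i=1 t=4 v=3: → [1,9); WM=−∞
i=2 t=11 v=4: → [11,16); WM=11
i=3 t=11 v=8: → [11,16); WM=11
i=4 t=3 v=9: DROP (t<11-4); WM=11
i=5 t=12 v=7: → [11,17); WM=12
i=6 t=13 v=2: → [11,18); WM=12
i=7 t=13 v=9: → [11,18); WM=12
i=8 t=5 v=3: DROP (t<12-4); WM=13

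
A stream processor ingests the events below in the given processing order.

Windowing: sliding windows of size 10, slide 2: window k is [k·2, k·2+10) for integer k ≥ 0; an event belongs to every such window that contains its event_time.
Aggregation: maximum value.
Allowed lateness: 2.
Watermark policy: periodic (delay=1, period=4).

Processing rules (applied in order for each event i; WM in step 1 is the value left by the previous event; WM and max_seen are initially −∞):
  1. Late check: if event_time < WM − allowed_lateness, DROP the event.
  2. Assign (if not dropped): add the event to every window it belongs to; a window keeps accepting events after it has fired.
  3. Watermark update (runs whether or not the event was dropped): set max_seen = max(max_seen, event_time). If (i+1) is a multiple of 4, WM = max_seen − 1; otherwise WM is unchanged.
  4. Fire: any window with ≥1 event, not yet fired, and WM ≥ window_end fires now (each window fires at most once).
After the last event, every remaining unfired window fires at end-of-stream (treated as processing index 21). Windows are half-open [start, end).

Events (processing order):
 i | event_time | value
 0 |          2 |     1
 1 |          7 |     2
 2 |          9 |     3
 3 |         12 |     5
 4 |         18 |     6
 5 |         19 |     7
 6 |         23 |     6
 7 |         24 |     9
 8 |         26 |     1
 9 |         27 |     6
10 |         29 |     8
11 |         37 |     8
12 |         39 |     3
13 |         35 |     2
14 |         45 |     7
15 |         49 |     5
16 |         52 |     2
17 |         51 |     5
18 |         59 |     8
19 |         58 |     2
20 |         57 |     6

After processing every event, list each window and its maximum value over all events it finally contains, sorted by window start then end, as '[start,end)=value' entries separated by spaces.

[0,10)=3 [2,12)=3 [4,14)=5 [6,16)=5 [8,18)=5 [10,20)=7 [12,22)=7 [14,24)=7 [16,26)=9 [18,28)=9 [20,30)=9 [22,32)=9 [24,34)=9 [26,36)=8 [28,38)=8 [30,40)=8 [32,42)=8 [34,44)=8 [36,46)=8 [38,48)=7 [40,50)=7 [42,52)=7 [44,54)=7 [46,56)=5 [48,58)=6 [50,60)=8 [52,62)=8 [54,64)=8 [56,66)=8 [58,68)=8

i=0 t=2 v=1: → [2,12),[0,10); WM=−∞
i=1 t=7 v=2: → [6,16),[4,14),[2,12),[0,10); WM=−∞
i=2 t=9 v=3: → [8,18),[6,16),[4,14),[2,12),[0,10); WM=−∞
i=3 t=12 v=5: → [12,22),[10,20),[8,18),[6,16),[4,14); WM=11; [0,10) fires=3
i=4 t=18 v=6: → [18,28),[16,26),[14,24),[12,22),[10,20); WM=11
i=5 t=19 v=7: → [18,28),[16,26),[14,24),[12,22),[10,20); WM=11
i=6 t=23 v=6: → [22,32),[20,30),[18,28),[16,26),[14,24); WM=11
i=7 t=24 v=9: → [24,34),[22,32),[20,30),[18,28),[16,26); WM=23; [2,12) fires=3 [4,14) fires=5 [6,16) fires=5 [8,18) fires=5 [10,20) fires=7 [12,22) fires=7
i=8 t=26 v=1: → [26,36),[24,34),[22,32),[20,30),[18,28); WM=23
i=9 t=27 v=6: → [26,36),[24,34),[22,32),[20,30),[18,28); WM=23
i=10 t=29 v=8: → [28,38),[26,36),[24,34),[22,32),[20,30); WM=23
i=11 t=37 v=8: → [36,46),[34,44),[32,42),[30,40),[28,38); WM=36; [14,24) fires=7 [16,26) fires=9 [18,28) fires=9 [20,30) fires=9 [22,32) fires=9 [24,34) fires=9 [26,36) fires=8
i=12 t=39 v=3: → [38,48),[36,46),[34,44),[32,42),[30,40); WM=36
i=13 t=35 v=2: → [34,44),[32,42),[30,40),[28,38),[26,36); WM=36
i=14 t=45 v=7: → [44,54),[42,52),[40,50),[38,48),[36,46); WM=36
i=15 t=49 v=5: → [48,58),[46,56),[44,54),[42,52),[40,50); WM=48; [28,38) fires=8 [30,40) fires=8 [32,42) fires=8 [34,44) fires=8 [36,46) fires=8 [38,48) fires=7
i=16 t=52 v=2: → [52,62),[50,60),[48,58),[46,56),[44,54); WM=48
i=17 t=51 v=5: → [50,60),[48,58),[46,56),[44,54),[42,52); WM=48
i=18 t=59 v=8: → [58,68),[56,66),[54,64),[52,62),[50,60); WM=48
i=19 t=58 v=2: → [58,68),[56,66),[54,64),[52,62),[50,60); WM=58; [40,50) fires=7 [42,52) fires=7 [44,54) fires=7 [46,56) fires=5 [48,58) fires=5
i=20 t=57 v=6: → [56,66),[54,64),[52,62),[50,60),[48,58); WM=58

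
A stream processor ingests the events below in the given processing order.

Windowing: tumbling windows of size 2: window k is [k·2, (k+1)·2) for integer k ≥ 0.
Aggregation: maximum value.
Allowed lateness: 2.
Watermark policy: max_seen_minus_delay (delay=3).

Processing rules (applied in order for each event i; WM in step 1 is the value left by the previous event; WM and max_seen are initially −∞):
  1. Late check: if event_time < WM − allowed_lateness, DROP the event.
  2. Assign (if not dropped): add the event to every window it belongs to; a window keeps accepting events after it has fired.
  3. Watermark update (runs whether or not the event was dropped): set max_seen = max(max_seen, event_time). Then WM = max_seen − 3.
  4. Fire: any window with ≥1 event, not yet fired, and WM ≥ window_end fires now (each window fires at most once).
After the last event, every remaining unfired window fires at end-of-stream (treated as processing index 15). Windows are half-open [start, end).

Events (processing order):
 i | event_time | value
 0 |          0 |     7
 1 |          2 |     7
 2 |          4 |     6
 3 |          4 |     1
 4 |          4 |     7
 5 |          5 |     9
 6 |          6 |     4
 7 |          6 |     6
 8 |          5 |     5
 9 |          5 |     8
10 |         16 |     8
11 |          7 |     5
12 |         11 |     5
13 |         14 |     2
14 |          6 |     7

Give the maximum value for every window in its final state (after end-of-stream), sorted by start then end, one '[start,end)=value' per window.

i=0 t=0 v=7: → [0,2); WM=-3
i=1 t=2 v=7: → [2,4); WM=-1
i=2 t=4 v=6: → [4,6); WM=1
i=3 t=4 v=1: → [4,6); WM=1
i=4 t=4 v=7: → [4,6); WM=1
i=5 t=5 v=9: → [4,6); WM=2; [0,2) fires=7
i=6 t=6 v=4: → [6,8); WM=3
i=7 t=6 v=6: → [6,8); WM=3
i=8 t=5 v=5: → [4,6); WM=3
i=9 t=5 v=8: → [4,6); WM=3
i=10 t=16 v=8: → [16,18); WM=13; [2,4) fires=7 [4,6) fires=9 [6,8) fires=6
i=11 t=7 v=5: DROP (t<13-2); WM=13
i=12 t=11 v=5: → [10,12); WM=13; [10,12) fires=5
i=13 t=14 v=2: → [14,16); WM=13
i=14 t=6 v=7: DROP (t<13-2); WM=13

[0,2)=7 [2,4)=7 [4,6)=9 [6,8)=6 [10,12)=5 [14,16)=2 [16,18)=8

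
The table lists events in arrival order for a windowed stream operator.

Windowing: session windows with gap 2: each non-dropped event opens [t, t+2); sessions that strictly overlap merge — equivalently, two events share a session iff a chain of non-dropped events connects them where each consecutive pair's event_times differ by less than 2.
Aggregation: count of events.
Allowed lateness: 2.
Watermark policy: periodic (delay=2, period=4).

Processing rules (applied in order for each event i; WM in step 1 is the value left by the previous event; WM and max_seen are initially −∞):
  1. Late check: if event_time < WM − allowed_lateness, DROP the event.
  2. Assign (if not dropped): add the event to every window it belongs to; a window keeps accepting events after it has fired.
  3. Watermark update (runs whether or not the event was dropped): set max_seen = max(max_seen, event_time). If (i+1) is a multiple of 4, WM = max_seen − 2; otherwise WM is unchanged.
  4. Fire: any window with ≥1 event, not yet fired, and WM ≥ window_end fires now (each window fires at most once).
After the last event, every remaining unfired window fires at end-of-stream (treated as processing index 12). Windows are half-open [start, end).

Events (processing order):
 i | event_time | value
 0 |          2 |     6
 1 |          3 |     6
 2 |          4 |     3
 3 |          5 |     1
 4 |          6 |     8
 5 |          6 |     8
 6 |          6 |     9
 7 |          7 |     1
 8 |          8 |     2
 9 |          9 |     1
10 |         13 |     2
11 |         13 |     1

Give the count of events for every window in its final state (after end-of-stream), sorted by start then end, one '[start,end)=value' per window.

[2,11)=10 [13,15)=2

i=0 t=2 v=6: → [2,4); WM=−∞
i=1 t=3 v=6: → [2,5); WM=−∞
i=2 t=4 v=3: → [2,6); WM=−∞
i=3 t=5 v=1: → [2,7); WM=3
i=4 t=6 v=8: → [2,8); WM=3
i=5 t=6 v=8: → [2,8); WM=3
i=6 t=6 v=9: → [2,8); WM=3
i=7 t=7 v=1: → [2,9); WM=5
i=8 t=8 v=2: → [2,10); WM=5
i=9 t=9 v=1: → [2,11); WM=5
i=10 t=13 v=2: → [13,15); WM=5
i=11 t=13 v=1: → [13,15); WM=11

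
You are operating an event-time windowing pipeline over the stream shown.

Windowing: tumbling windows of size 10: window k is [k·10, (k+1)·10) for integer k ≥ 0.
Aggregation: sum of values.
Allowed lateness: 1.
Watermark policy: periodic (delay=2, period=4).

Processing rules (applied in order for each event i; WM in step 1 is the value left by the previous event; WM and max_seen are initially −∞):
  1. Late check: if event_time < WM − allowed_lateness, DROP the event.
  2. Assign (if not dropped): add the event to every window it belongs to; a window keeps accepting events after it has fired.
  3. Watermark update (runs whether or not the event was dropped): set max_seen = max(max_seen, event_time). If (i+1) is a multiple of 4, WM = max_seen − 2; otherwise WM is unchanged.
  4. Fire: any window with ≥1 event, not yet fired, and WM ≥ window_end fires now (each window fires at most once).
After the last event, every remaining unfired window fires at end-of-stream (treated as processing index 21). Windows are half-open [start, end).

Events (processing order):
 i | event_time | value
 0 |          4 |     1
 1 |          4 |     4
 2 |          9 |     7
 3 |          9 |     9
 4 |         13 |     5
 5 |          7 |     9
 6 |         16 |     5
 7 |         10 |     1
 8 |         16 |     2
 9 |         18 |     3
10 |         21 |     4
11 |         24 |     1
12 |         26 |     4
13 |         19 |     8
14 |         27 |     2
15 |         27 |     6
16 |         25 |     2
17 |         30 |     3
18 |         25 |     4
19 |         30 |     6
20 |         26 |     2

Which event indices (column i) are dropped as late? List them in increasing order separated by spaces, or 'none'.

i=0 t=4 v=1: → [0,10); WM=−∞
i=1 t=4 v=4: → [0,10); WM=−∞
i=2 t=9 v=7: → [0,10); WM=−∞
i=3 t=9 v=9: → [0,10); WM=7
i=4 t=13 v=5: → [10,20); WM=7
i=5 t=7 v=9: → [0,10); WM=7
i=6 t=16 v=5: → [10,20); WM=7
i=7 t=10 v=1: → [10,20); WM=14; [0,10) fires=30
i=8 t=16 v=2: → [10,20); WM=14
i=9 t=18 v=3: → [10,20); WM=14
i=10 t=21 v=4: → [20,30); WM=14
i=11 t=24 v=1: → [20,30); WM=22; [10,20) fires=16
i=12 t=26 v=4: → [20,30); WM=22
i=13 t=19 v=8: DROP (t<22-1); WM=22
i=14 t=27 v=2: → [20,30); WM=22
i=15 t=27 v=6: → [20,30); WM=25
i=16 t=25 v=2: → [20,30); WM=25
i=17 t=30 v=3: → [30,40); WM=25
i=18 t=25 v=4: → [20,30); WM=25
i=19 t=30 v=6: → [30,40); WM=28
i=20 t=26 v=2: DROP (t<28-1); WM=28

13 20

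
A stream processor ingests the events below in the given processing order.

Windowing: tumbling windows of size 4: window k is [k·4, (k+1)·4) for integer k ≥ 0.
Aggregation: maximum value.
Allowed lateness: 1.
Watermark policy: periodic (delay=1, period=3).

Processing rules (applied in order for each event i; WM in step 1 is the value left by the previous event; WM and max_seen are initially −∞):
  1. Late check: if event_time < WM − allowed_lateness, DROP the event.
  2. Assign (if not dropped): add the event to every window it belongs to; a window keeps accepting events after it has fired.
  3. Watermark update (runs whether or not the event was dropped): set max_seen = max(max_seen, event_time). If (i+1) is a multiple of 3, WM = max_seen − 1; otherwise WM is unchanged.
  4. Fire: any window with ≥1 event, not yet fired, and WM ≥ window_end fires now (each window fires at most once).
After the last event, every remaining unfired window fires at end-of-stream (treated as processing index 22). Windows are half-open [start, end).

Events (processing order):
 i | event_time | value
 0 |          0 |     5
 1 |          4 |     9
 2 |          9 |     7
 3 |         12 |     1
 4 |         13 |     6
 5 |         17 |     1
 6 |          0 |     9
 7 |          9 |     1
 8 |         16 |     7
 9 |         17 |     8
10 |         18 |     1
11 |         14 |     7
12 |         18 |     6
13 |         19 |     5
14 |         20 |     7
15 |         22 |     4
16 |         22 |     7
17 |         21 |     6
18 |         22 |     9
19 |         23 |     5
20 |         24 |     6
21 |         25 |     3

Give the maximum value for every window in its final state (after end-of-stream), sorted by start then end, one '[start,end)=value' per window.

i=0 t=0 v=5: → [0,4); WM=−∞
i=1 t=4 v=9: → [4,8); WM=−∞
i=2 t=9 v=7: → [8,12); WM=8; [0,4) fires=5 [4,8) fires=9
i=3 t=12 v=1: → [12,16); WM=8
i=4 t=13 v=6: → [12,16); WM=8
i=5 t=17 v=1: → [16,20); WM=16; [8,12) fires=7 [12,16) fires=6
i=6 t=0 v=9: DROP (t<16-1); WM=16
i=7 t=9 v=1: DROP (t<16-1); WM=16
i=8 t=16 v=7: → [16,20); WM=16
i=9 t=17 v=8: → [16,20); WM=16
i=10 t=18 v=1: → [16,20); WM=16
i=11 t=14 v=7: DROP (t<16-1); WM=17
i=12 t=18 v=6: → [16,20); WM=17
i=13 t=19 v=5: → [16,20); WM=17
i=14 t=20 v=7: → [20,24); WM=19
i=15 t=22 v=4: → [20,24); WM=19
i=16 t=22 v=7: → [20,24); WM=19
i=17 t=21 v=6: → [20,24); WM=21; [16,20) fires=8
i=18 t=22 v=9: → [20,24); WM=21
i=19 t=23 v=5: → [20,24); WM=21
i=20 t=24 v=6: → [24,28); WM=23
i=21 t=25 v=3: → [24,28); WM=23

[0,4)=5 [4,8)=9 [8,12)=7 [12,16)=6 [16,20)=8 [20,24)=9 [24,28)=6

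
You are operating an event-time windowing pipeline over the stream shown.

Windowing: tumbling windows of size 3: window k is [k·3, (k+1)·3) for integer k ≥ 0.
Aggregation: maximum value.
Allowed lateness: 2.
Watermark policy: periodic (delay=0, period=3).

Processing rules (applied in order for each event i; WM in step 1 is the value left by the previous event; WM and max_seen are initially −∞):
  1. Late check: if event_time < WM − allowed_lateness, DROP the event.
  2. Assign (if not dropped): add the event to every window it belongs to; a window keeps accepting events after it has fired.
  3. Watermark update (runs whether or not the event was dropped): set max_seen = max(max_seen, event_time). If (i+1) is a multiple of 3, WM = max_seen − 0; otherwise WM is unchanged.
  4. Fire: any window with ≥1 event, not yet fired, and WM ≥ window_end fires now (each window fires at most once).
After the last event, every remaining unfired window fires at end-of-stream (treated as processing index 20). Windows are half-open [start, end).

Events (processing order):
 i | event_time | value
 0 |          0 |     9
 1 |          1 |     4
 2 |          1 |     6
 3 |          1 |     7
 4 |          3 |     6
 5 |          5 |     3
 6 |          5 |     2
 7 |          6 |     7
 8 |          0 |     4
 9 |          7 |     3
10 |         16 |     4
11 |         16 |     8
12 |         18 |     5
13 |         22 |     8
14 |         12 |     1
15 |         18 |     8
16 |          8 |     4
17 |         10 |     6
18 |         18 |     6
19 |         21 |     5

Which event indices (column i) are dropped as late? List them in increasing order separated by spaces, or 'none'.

8 14 15 16 17 18

i=0 t=0 v=9: → [0,3); WM=−∞
i=1 t=1 v=4: → [0,3); WM=−∞
i=2 t=1 v=6: → [0,3); WM=1
i=3 t=1 v=7: → [0,3); WM=1
i=4 t=3 v=6: → [3,6); WM=1
i=5 t=5 v=3: → [3,6); WM=5; [0,3) fires=9
i=6 t=5 v=2: → [3,6); WM=5
i=7 t=6 v=7: → [6,9); WM=5
i=8 t=0 v=4: DROP (t<5-2); WM=6; [3,6) fires=6
i=9 t=7 v=3: → [6,9); WM=6
i=10 t=16 v=4: → [15,18); WM=6
i=11 t=16 v=8: → [15,18); WM=16; [6,9) fires=7
i=12 t=18 v=5: → [18,21); WM=16
i=13 t=22 v=8: → [21,24); WM=16
i=14 t=12 v=1: DROP (t<16-2); WM=22; [15,18) fires=8 [18,21) fires=5
i=15 t=18 v=8: DROP (t<22-2); WM=22
i=16 t=8 v=4: DROP (t<22-2); WM=22
i=17 t=10 v=6: DROP (t<22-2); WM=22
i=18 t=18 v=6: DROP (t<22-2); WM=22
i=19 t=21 v=5: → [21,24); WM=22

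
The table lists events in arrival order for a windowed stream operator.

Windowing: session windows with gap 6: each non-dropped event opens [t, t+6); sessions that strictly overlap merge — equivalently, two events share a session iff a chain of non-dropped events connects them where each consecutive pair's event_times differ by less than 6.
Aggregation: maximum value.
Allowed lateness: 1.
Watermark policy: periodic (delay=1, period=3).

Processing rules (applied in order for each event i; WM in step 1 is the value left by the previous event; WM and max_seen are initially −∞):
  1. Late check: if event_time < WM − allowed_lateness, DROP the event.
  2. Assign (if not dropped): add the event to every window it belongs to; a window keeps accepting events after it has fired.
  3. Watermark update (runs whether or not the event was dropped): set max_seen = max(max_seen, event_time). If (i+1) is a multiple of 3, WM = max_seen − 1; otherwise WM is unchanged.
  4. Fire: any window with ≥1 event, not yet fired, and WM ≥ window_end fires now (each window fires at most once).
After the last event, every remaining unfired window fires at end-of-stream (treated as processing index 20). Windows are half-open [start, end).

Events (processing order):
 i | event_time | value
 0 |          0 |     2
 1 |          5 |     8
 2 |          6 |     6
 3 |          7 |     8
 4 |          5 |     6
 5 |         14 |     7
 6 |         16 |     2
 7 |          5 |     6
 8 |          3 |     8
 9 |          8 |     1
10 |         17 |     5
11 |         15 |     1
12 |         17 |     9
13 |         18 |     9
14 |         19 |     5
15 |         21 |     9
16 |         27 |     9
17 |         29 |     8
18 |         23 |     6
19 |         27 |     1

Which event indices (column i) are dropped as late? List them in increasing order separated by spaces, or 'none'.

i=0 t=0 v=2: → [0,6); WM=−∞
i=1 t=5 v=8: → [0,11); WM=−∞
i=2 t=6 v=6: → [0,12); WM=5
i=3 t=7 v=8: → [0,13); WM=5
i=4 t=5 v=6: → [0,13); WM=5
i=5 t=14 v=7: → [14,20); WM=13
i=6 t=16 v=2: → [14,22); WM=13
i=7 t=5 v=6: DROP (t<13-1); WM=13
i=8 t=3 v=8: DROP (t<13-1); WM=15
i=9 t=8 v=1: DROP (t<15-1); WM=15
i=10 t=17 v=5: → [14,23); WM=15
i=11 t=15 v=1: → [14,23); WM=16
i=12 t=17 v=9: → [14,23); WM=16
i=13 t=18 v=9: → [14,24); WM=16
i=14 t=19 v=5: → [14,25); WM=18
i=15 t=21 v=9: → [14,27); WM=18
i=16 t=27 v=9: → [27,33); WM=18
i=17 t=29 v=8: → [27,35); WM=28
i=18 t=23 v=6: DROP (t<28-1); WM=28
i=19 t=27 v=1: → [27,35); WM=28

7 8 9 18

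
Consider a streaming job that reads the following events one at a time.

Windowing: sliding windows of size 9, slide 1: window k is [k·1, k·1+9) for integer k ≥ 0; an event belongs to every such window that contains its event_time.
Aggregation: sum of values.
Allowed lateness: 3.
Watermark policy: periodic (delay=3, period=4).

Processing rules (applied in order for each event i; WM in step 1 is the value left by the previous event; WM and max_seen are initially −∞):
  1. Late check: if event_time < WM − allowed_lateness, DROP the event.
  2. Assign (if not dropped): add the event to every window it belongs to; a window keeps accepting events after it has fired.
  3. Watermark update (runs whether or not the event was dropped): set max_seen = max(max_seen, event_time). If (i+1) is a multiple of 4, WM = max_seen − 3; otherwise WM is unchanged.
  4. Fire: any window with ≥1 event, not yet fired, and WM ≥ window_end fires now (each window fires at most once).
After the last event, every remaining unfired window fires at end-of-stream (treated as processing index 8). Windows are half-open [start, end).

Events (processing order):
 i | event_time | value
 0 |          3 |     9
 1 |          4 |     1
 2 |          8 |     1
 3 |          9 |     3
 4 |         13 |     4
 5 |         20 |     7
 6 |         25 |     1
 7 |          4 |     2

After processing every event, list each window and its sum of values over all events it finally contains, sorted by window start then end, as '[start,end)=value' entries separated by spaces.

[0,9)=13 [1,10)=16 [2,11)=16 [3,12)=16 [4,13)=7 [5,14)=8 [6,15)=8 [7,16)=8 [8,17)=8 [9,18)=7 [10,19)=4 [11,20)=4 [12,21)=11 [13,22)=11 [14,23)=7 [15,24)=7 [16,25)=7 [17,26)=8 [18,27)=8 [19,28)=8 [20,29)=8 [21,30)=1 [22,31)=1 [23,32)=1 [24,33)=1 [25,34)=1

i=0 t=3 v=9: → [3,12),[2,11),[1,10),[0,9); WM=−∞
i=1 t=4 v=1: → [4,13),[3,12),[2,11),[1,10),[0,9); WM=−∞
i=2 t=8 v=1: → [8,17),[7,16),[6,15),[5,14),[4,13),[3,12),[2,11),[1,10),[0,9); WM=−∞
i=3 t=9 v=3: → [9,18),[8,17),[7,16),[6,15),[5,14),[4,13),[3,12),[2,11),[1,10); WM=6
i=4 t=13 v=4: → [13,22),[12,21),[11,20),[10,19),[9,18),[8,17),[7,16),[6,15),[5,14); WM=6
i=5 t=20 v=7: → [20,29),[19,28),[18,27),[17,26),[16,25),[15,24),[14,23),[13,22),[12,21); WM=6
i=6 t=25 v=1: → [25,34),[24,33),[23,32),[22,31),[21,30),[20,29),[19,28),[18,27),[17,26); WM=6
i=7 t=4 v=2: → [4,13),[3,12),[2,11),[1,10),[0,9); WM=22; [0,9) fires=13 [1,10) fires=16 [2,11) fires=16 [3,12) fires=16 [4,13) fires=7 [5,14) fires=8 [6,15) fires=8 [7,16) fires=8 [8,17) fires=8 [9,18) fires=7 [10,19) fires=4 [11,20) fires=4 [12,21) fires=11 [13,22) fires=11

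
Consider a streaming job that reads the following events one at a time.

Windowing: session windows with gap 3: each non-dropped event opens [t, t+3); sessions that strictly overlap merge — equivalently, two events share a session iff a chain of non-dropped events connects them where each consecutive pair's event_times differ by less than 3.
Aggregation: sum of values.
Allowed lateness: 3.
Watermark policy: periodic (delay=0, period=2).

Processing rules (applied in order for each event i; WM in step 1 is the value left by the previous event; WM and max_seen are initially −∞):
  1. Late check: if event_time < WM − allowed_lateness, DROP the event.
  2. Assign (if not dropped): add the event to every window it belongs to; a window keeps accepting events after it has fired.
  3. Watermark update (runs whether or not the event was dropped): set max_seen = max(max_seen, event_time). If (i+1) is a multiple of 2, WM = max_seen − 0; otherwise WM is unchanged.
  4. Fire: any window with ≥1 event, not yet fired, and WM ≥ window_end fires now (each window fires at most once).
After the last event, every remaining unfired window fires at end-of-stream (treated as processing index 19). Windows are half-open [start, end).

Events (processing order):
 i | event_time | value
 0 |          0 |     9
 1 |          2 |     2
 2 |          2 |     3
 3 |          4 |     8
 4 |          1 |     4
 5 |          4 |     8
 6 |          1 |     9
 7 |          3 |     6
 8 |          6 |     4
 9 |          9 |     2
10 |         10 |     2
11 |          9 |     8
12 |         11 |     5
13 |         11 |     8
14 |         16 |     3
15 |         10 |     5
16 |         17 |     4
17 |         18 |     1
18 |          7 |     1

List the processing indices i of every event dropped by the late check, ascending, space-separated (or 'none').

i=0 t=0 v=9: → [0,3); WM=−∞
i=1 t=2 v=2: → [0,5); WM=2
i=2 t=2 v=3: → [0,5); WM=2
i=3 t=4 v=8: → [0,7); WM=4
i=4 t=1 v=4: → [0,7); WM=4
i=5 t=4 v=8: → [0,7); WM=4
i=6 t=1 v=9: → [0,7); WM=4
i=7 t=3 v=6: → [0,7); WM=4
i=8 t=6 v=4: → [0,9); WM=4
i=9 t=9 v=2: → [9,12); WM=9
i=10 t=10 v=2: → [9,13); WM=9
i=11 t=9 v=8: → [9,13); WM=10
i=12 t=11 v=5: → [9,14); WM=10
i=13 t=11 v=8: → [9,14); WM=11
i=14 t=16 v=3: → [16,19); WM=11
i=15 t=10 v=5: → [9,14); WM=16
i=16 t=17 v=4: → [16,20); WM=16
i=17 t=18 v=1: → [16,21); WM=18
i=18 t=7 v=1: DROP (t<18-3); WM=18

18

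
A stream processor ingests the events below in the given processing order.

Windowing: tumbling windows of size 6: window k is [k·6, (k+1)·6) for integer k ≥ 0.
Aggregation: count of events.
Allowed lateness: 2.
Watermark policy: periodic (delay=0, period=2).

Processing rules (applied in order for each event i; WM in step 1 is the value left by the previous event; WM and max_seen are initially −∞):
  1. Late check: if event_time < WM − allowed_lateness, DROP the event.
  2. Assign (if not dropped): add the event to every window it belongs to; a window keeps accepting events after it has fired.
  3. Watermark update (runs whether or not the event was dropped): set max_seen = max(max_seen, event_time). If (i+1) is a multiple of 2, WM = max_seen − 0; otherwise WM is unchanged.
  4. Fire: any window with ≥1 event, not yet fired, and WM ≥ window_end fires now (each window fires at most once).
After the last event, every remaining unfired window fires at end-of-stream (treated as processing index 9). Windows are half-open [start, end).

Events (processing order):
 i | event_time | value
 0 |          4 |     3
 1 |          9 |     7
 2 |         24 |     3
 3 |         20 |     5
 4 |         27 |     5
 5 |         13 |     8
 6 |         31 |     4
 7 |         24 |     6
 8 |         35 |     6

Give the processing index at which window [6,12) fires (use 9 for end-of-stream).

i=0 t=4 v=3: → [0,6); WM=−∞
i=1 t=9 v=7: → [6,12); WM=9; [0,6) fires=1
i=2 t=24 v=3: → [24,30); WM=9
i=3 t=20 v=5: → [18,24); WM=24; [6,12) fires=1 [18,24) fires=1
i=4 t=27 v=5: → [24,30); WM=24
i=5 t=13 v=8: DROP (t<24-2); WM=27
i=6 t=31 v=4: → [30,36); WM=27
i=7 t=24 v=6: DROP (t<27-2); WM=31; [24,30) fires=2
i=8 t=35 v=6: → [30,36); WM=31

3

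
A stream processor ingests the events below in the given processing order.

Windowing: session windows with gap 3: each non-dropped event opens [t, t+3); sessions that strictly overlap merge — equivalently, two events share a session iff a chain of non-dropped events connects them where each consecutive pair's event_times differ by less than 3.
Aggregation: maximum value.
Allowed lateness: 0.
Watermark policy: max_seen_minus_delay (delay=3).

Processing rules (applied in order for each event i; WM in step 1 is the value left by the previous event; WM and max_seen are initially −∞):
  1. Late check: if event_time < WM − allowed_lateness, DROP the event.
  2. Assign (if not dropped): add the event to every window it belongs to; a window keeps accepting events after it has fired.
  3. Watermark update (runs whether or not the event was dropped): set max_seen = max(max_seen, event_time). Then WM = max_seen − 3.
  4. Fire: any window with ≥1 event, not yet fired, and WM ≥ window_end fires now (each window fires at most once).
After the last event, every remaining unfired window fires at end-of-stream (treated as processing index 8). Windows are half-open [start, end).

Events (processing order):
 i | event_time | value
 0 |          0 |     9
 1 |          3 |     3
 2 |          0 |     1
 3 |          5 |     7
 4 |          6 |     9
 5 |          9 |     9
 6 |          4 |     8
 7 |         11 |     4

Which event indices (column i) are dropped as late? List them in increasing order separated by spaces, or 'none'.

6

i=0 t=0 v=9: → [0,3); WM=-3
i=1 t=3 v=3: → [3,6); WM=0
i=2 t=0 v=1: → [0,3); WM=0
i=3 t=5 v=7: → [3,8); WM=2
i=4 t=6 v=9: → [3,9); WM=3
i=5 t=9 v=9: → [9,12); WM=6
i=6 t=4 v=8: DROP (t<6-0); WM=6
i=7 t=11 v=4: → [9,14); WM=8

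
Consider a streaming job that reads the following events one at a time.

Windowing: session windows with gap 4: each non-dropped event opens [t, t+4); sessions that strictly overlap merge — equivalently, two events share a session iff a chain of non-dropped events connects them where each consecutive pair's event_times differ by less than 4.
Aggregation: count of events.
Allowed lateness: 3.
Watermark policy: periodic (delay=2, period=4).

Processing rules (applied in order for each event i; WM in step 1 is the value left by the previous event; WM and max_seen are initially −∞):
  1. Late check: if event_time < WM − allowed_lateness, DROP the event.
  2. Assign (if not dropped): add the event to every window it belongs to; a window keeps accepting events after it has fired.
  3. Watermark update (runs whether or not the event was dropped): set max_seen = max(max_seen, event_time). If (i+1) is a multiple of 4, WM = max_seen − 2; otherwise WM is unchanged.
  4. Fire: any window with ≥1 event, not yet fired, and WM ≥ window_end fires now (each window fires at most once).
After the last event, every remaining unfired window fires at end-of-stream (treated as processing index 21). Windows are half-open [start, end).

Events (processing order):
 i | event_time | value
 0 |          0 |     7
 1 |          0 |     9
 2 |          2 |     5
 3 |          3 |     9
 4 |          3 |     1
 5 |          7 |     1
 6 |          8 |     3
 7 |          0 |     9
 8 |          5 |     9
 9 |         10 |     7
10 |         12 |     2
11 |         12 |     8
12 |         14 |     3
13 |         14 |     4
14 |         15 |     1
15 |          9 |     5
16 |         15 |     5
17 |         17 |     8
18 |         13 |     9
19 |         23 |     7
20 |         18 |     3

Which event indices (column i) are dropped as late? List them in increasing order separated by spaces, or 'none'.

none

i=0 t=0 v=7: → [0,4); WM=−∞
i=1 t=0 v=9: → [0,4); WM=−∞
i=2 t=2 v=5: → [0,6); WM=−∞
i=3 t=3 v=9: → [0,7); WM=1
i=4 t=3 v=1: → [0,7); WM=1
i=5 t=7 v=1: → [7,11); WM=1
i=6 t=8 v=3: → [7,12); WM=1
i=7 t=0 v=9: → [0,7); WM=6
i=8 t=5 v=9: → [0,12); WM=6
i=9 t=10 v=7: → [0,14); WM=6
i=10 t=12 v=2: → [0,16); WM=6
i=11 t=12 v=8: → [0,16); WM=10
i=12 t=14 v=3: → [0,18); WM=10
i=13 t=14 v=4: → [0,18); WM=10
i=14 t=15 v=1: → [0,19); WM=10
i=15 t=9 v=5: → [0,19); WM=13
i=16 t=15 v=5: → [0,19); WM=13
i=17 t=17 v=8: → [0,21); WM=13
i=18 t=13 v=9: → [0,21); WM=13
i=19 t=23 v=7: → [23,27); WM=21
i=20 t=18 v=3: → [0,22); WM=21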